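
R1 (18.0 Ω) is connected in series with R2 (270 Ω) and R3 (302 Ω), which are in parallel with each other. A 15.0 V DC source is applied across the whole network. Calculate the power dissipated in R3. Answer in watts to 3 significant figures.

0.587 W

First combine the parallel branches into one equivalent R_p, then R1 + R_p is a series pair.
R_p = (270×302)/(270+302) = 142.6 Ω
R_total = 18.0 + 142.6 = 160.6 Ω
I = V / R_total = 15.0 / 160.6 = 0.09343 A
Voltage across the parallel pair: V_p = I × R_p = 0.09343 × 142.6 = 13.32 V
R3 is across V_p, so use P = V²/R for that branch.
P_R3 = (13.32)² / 302 = 0.5873 W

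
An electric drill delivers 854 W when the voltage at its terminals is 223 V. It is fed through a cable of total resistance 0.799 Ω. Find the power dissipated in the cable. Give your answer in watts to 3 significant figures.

11.7 W

Line loss is just I²R for the cable — we know both I and R_line directly.
I = P / V = 854 / 223 = 3.830 A through the cable.
P_line = I² R_line = (3.830)² × 0.799 = 11.72 W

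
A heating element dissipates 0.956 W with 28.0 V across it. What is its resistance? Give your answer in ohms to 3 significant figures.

820 Ω

From P = V I = I²R = V²/R, with the two given quantities we get R = V² / P.
R = (28.0)² / 0.956 = 820.1 Ω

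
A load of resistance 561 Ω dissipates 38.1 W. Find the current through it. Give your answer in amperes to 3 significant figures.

0.261 A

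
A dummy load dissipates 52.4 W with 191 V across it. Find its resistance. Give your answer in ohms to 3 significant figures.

696 Ω

Rearranging the power relation for the two known quantities gives R = V² / P.
R = (191)² / 52.4 = 696.2 Ω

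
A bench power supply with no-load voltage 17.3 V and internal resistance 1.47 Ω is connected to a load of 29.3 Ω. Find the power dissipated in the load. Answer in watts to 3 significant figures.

With r and R in series, I = ε/(r+R); the load dissipates I²R.
I = ε / (r + R) = 17.3 / (1.47 + 29.3) = 0.5622 A
P_load = I² R = (0.5622)² × 29.3 = 9.262 W

9.26 W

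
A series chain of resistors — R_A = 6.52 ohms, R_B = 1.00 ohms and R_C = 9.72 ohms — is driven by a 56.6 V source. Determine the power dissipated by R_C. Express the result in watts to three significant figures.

105 W

Since the resistors are in series they all carry the loop current I = V/R_total; the power in any one is I²R.
R_total = 6.52 + 1.00 + 9.72 = 17.24 Ω
I = V / R_total = 56.6 / 17.24 = 3.283 A
P_R_C = I² × R_C = (3.283)² × 9.72 = 104.8 W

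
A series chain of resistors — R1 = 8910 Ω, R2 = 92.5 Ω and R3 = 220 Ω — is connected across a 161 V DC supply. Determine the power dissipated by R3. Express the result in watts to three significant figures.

Since the resistors are in series they all carry the loop current I = V/R_total; the power in any one is I²R.
R_total = 8910 + 92.5 + 220 = 9222 Ω
I = V / R_total = 161 / 9222 = 0.01746 A
P_R3 = I² × R3 = (0.01746)² × 220 = 0.06705 W

0.0670 W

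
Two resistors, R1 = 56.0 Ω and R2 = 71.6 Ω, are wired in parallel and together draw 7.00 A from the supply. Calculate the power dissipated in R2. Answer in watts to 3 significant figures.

Only the total current is stated, so first find the parallel equivalent to get the voltage across the combination.
1/R_eq = 1/56.0 + 1/71.6 ⇒ R_eq = 31.42 Ω
V = I_total × R_eq = 7.000 × 31.42 = 220.0 V
P_R2 = V² / R2 = (220.0)² / 71.6 = 675.7 W

676 W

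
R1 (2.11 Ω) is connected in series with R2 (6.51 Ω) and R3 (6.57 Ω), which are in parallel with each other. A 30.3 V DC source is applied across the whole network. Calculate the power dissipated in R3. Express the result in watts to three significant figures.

51.6 W

Reduce the parallel pair to R_p first; the network is then a simple series string.
R_p = (6.51×6.57)/(6.51+6.57) = 3.270 Ω
R_total = 2.11 + 3.270 = 5.380 Ω
I = V / R_total = 30.3 / 5.380 = 5.632 A
Voltage across the parallel pair: V_p = I × R_p = 5.632 × 3.270 = 18.42 V
With V_p across R3, its power is V_p²/R3.
P_R3 = (18.42)² / 6.57 = 51.62 W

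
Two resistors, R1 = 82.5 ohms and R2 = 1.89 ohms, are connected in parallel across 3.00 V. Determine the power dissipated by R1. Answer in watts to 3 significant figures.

0.109 W

Parallel branches share the same voltage; P = V²/R gives the branch power in one step.
P_R1 = V² / R1 = (3.00)² / 82.5 Ω = 0.1091 W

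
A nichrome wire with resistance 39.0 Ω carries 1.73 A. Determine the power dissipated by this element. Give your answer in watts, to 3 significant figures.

117 W

Current and resistance are given, so P = I²R is the direct form.
P = (1.730 A)² × 39.0 Ω = 116.7 W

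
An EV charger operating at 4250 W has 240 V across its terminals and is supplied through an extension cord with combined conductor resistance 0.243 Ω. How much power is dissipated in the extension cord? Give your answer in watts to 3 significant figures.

The extension cord and load are in series, so the same current flows in both; the loss is I²R_line.
I = P / V = 4250 / 240 = 17.71 A through the extension cord.
P_line = I² R_line = (17.71)² × 0.243 = 76.20 W

76.2 W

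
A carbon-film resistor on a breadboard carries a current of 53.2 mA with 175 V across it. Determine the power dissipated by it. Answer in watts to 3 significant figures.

Both the voltage across and the current through the element are known, so P = V I applies directly.
P = 175 V × 0.05320 A = 9.310 W

9.31 W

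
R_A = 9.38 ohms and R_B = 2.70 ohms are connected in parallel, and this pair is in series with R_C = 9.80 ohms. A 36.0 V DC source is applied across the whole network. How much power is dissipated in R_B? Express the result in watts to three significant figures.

First find R_p for the parallel pair, then treat R_p + R_C as a series loop.
R_p = (9.38×2.70)/(9.38+2.70) = 2.097 Ω
R_total = R_p + 9.80 = 2.097 + 9.80 = 11.90 Ω
I = V / R_total = 36.0 / 11.90 = 3.026 A
Voltage across the parallel pair: V_p = I × R_p = 3.026 × 2.097 = 6.344 V
R_B sits across V_p; its power is V_p²/R.
P_R_B = (6.344)² / 2.70 = 14.91 W

14.9 W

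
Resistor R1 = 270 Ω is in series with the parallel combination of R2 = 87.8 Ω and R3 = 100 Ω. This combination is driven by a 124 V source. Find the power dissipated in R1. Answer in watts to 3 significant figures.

41.4 W

First combine the parallel branches into one equivalent R_p, then R1 + R_p is a series pair.
R_p = (87.8×100)/(87.8+100) = 46.75 Ω
R_total = 270 + 46.75 = 316.8 Ω
I = V / R_total = 124 / 316.8 = 0.3915 A
All the current flows through R1; use P = I²R.
P_R1 = (0.3915)² × 270 = 41.38 W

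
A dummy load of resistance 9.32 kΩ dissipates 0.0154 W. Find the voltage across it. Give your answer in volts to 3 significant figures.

12.0 V

The two known quantities fix the third via V = √(P R).
V = √(0.0154 × 9320) = 11.98 V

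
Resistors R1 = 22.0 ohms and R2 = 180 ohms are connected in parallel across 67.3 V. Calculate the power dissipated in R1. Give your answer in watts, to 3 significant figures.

206 W

R1 sits directly across the source, so P = V²/R with V = 67.3 V.
P_R1 = V² / R1 = (67.3)² / 22.0 Ω = 205.9 W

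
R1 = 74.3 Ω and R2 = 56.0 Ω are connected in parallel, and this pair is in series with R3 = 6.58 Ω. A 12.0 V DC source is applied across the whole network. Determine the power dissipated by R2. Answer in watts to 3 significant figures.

Reduce the parallel combination to a single R_p; the circuit then becomes R_p in series with the remaining resistor.
R_p = (74.3×56.0)/(74.3+56.0) = 31.93 Ω
R_total = R_p + 6.58 = 31.93 + 6.58 = 38.51 Ω
I = V / R_total = 12.0 / 38.51 = 0.3116 A
Voltage across the parallel pair: V_p = I × R_p = 0.3116 × 31.93 = 9.950 V
R2 has V_p across it, so P = V_p²/R2.
P_R2 = (9.950)² / 56.0 = 1.768 W

1.77 W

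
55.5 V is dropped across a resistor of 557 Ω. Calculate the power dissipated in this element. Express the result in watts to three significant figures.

5.53 W

With V across and R both known, P = V²/R gives the dissipation directly.
P = (55.5 V)² / 557 Ω = 5.530 W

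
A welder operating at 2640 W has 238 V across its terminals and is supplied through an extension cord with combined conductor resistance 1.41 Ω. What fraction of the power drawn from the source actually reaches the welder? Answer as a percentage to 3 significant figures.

93.8 %

I = P / V = 2640 / 238 = 11.09 A through the extension cord.
P_line = I² R_line = (11.09)² × 1.41 = 173.5 W
P_source = P_load + P_line = 2640 + 173.5 = 2813 W
η = P_load / P_source = 2640 / 2813 = 0.9383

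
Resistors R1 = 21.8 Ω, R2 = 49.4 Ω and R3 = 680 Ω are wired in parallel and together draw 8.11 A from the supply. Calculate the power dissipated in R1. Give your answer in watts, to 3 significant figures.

661 W

Parallel branches share V, not I — compute V via R_eq, then use V²/R for the target branch.
1/R_eq = 1/21.8 + 1/49.4 + 1/680 ⇒ R_eq = 14.80 Ω
V = I_total × R_eq = 8.110 × 14.80 = 120.0 V
P_R1 = V² / R1 = (120.0)² / 21.8 = 660.5 W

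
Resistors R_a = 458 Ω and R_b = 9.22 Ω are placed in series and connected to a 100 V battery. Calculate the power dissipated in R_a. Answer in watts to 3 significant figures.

The current is common to all series resistors; compute it, then apply P = I²R for the target.
R_total = 458 + 9.22 = 467.2 Ω
I = V / R_total = 100 / 467.2 = 0.2140 A
P_R_a = I² × R_a = (0.2140)² × 458 = 20.98 W

21.0 W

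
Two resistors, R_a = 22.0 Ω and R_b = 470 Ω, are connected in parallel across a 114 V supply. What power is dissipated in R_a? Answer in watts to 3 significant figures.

591 W

Each parallel branch sees the full supply voltage, so P = V²/R applies directly to the target branch.
P_R_a = V² / R_a = (114)² / 22.0 Ω = 590.7 W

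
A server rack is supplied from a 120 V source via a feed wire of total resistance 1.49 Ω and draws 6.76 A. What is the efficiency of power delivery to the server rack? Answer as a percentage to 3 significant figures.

The feed wire carries the full 6.76 A.
P_line = I² R_line = (6.760)² × 1.49 = 68.09 W
P_source = V I = 120 × 6.760 = 811.2 W; P_load = 743.1 W
η = P_load / P_source = 743.1 / 811.2 = 0.9161

91.6 %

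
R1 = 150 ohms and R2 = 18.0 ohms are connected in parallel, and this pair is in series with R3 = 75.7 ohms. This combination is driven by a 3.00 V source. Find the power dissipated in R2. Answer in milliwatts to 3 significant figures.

First find R_p for the parallel pair, then treat R_p + R3 as a series loop.
R_p = (150×18.0)/(150+18.0) = 16.07 Ω
R_total = R_p + 75.7 = 16.07 + 75.7 = 91.77 Ω
I = V / R_total = 3.00 / 91.77 = 0.03269 A
Voltage across the parallel pair: V_p = I × R_p = 0.03269 × 16.07 = 0.5254 V
R2 has V_p across it, so P = V_p²/R2.
P_R2 = (0.5254)² / 18.0 = 0.01533 W

15.3 mW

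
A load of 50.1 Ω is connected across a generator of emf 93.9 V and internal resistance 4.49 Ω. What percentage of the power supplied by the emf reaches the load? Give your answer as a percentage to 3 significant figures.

91.8 %

Efficiency is P_load / P_total. With a series r and R sharing the same I, P = I²R for each, so η = R/(R+r).
η = R / (R + r) = 50.1 / (50.1 + 4.49) = 0.9178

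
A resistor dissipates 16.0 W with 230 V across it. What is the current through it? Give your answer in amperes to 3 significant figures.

0.0696 A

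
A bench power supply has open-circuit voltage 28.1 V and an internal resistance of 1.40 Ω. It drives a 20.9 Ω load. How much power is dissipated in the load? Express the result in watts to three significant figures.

33.2 W

The internal resistance and the load are in series, so the same I flows through both; get I from ε/(r+R), then I²R for the load.
I = ε / (r + R) = 28.1 / (1.40 + 20.9) = 1.260 A
P_load = I² R = (1.260)² × 20.9 = 33.19 W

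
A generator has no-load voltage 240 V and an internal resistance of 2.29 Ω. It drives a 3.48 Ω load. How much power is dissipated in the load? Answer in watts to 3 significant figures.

With r and R in series, I = ε/(r+R); the load dissipates I²R.
I = ε / (r + R) = 240 / (2.29 + 3.48) = 41.59 A
P_load = I² R = (41.59)² × 3.48 = 6021 W

6020 W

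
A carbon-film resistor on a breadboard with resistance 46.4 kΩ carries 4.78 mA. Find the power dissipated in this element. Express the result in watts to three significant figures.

1.06 W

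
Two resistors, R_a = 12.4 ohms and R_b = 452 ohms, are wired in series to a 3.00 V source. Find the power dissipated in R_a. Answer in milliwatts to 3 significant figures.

0.517 mW

The current is common to all series resistors; compute it, then apply P = I²R for the target.
R_total = 12.4 + 452 = 464.4 Ω
I = V / R_total = 3.00 / 464.4 = 0.006460 A
P_R_a = I² × R_a = (0.006460)² × 12.4 = 0.0005175 W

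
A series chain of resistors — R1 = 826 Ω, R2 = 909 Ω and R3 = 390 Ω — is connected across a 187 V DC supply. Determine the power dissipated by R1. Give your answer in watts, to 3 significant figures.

Series elements share the same current, so find I first, then use P = I²R.
R_total = 826 + 909 + 390 = 2125 Ω
I = V / R_total = 187 / 2125 = 0.08800 A
P_R1 = I² × R1 = (0.08800)² × 826 = 6.397 W

6.40 W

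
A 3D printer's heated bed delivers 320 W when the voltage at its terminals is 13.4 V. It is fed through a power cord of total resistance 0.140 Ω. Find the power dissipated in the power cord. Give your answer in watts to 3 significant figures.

The power cord is a series resistance carrying the load current; its dissipation is I²R_line.
I = P / V = 320 / 13.4 = 23.88 A through the power cord.
P_line = I² R_line = (23.88)² × 0.140 = 79.84 W

79.8 W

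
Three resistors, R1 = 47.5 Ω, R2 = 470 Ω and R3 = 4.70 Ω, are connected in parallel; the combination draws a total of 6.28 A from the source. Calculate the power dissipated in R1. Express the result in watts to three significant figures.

14.9 W

Only the total current is stated, so first find the parallel equivalent to get the voltage across the combination.
1/R_eq = 1/47.5 + 1/470 + 1/4.70 ⇒ R_eq = 4.238 Ω
V = I_total × R_eq = 6.280 × 4.238 = 26.62 V
P_R1 = V² / R1 = (26.62)² / 47.5 = 14.91 W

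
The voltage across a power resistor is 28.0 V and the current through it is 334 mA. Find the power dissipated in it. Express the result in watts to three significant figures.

With V and I both given, power follows immediately from P = V I.
P = 28.0 V × 0.3340 A = 9.352 W

9.35 W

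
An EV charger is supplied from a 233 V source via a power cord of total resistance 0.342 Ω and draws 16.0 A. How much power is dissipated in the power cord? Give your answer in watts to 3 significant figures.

Only the current and the line resistance are needed for the I²R loss.
The power cord carries the full 16.0 A.
P_line = I² R_line = (16.00)² × 0.342 = 87.55 W

87.6 W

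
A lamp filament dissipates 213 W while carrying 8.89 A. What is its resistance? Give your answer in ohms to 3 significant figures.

Inverting the appropriate power form: R = P / I².
R = 213 / (8.890)² = 2.695 Ω

2.70 Ω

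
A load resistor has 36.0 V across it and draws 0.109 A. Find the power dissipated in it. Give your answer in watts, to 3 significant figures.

3.92 W

With V and I both given, power follows immediately from P = V I.
P = 36.0 V × 0.1090 A = 3.924 W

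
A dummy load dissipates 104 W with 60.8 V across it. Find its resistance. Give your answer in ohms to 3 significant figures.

35.5 Ω

Rearranging the power relation for the two known quantities gives R = V² / P.
R = (60.8)² / 104 = 35.54 Ω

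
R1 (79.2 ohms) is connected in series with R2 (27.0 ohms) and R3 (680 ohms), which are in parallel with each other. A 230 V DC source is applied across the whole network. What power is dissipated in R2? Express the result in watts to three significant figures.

119 W

First combine the parallel branches into one equivalent R_p, then R1 + R_p is a series pair.
R_p = (27.0×680)/(27.0+680) = 25.97 Ω
R_total = 79.2 + 25.97 = 105.2 Ω
I = V / R_total = 230 / 105.2 = 2.187 A
Voltage across the parallel pair: V_p = I × R_p = 2.187 × 25.97 = 56.79 V
R2 sees V_p directly, so P = V_p² / R2.
P_R2 = (56.79)² / 27.0 = 119.5 W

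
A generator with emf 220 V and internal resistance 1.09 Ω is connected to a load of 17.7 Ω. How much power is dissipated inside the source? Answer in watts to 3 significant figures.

149 W

The internal resistance carries the same current as the load; P_int = I²r.
I = ε / (r + R) = 220 / (1.09 + 17.7) = 11.71 A
P_int = I² r = (11.71)² × 1.09 = 149.4 W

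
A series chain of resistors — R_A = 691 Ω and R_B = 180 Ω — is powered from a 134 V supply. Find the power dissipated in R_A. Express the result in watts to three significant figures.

Since the resistors are in series they all carry the loop current I = V/R_total; the power in any one is I²R.
R_total = 691 + 180 = 871.0 Ω
I = V / R_total = 134 / 871.0 = 0.1538 A
P_R_A = I² × R_A = (0.1538)² × 691 = 16.36 W

16.4 W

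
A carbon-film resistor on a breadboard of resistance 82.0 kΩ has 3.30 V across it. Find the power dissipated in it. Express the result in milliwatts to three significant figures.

0.133 mW

V and R are stated; P = V²/R avoids computing the current.
P = (3.30 V)² / 82000 Ω = 0.0001328 W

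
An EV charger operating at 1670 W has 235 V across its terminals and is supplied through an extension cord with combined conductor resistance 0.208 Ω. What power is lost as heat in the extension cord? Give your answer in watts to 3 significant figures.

Line loss is just I²R for the cable — we know both I and R_line directly.
I = P / V = 1670 / 235 = 7.106 A through the extension cord.
P_line = I² R_line = (7.106)² × 0.208 = 10.50 W

10.5 W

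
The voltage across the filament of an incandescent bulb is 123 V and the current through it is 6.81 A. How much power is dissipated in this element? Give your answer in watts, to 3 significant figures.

838 W

Since both terminal voltage and current are stated, P = V I gives the power in one step.
P = 123 V × 6.810 A = 837.6 W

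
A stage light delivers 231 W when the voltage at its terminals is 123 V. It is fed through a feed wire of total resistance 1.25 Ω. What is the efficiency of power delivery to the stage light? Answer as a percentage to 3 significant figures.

I = P / V = 231 / 123 = 1.878 A through the feed wire.
P_line = I² R_line = (1.878)² × 1.25 = 4.409 W
P_source = P_load + P_line = 231.0 + 4.409 = 235.4 W
η = P_load / P_source = 231.0 / 235.4 = 0.9813

98.1 %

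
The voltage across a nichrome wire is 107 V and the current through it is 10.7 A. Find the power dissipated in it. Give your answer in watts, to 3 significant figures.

1140 W

With V and I both given, power follows immediately from P = V I.
P = 107 V × 10.70 A = 1145 W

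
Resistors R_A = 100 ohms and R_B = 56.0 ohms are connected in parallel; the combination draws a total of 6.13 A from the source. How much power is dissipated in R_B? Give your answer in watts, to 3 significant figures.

865 W

Parallel branches share V, not I — compute V via R_eq, then use V²/R for the target branch.
1/R_eq = 1/100 + 1/56.0 ⇒ R_eq = 35.90 Ω
V = I_total × R_eq = 6.130 × 35.90 = 220.1 V
P_R_B = V² / R_B = (220.1)² / 56.0 = 864.7 W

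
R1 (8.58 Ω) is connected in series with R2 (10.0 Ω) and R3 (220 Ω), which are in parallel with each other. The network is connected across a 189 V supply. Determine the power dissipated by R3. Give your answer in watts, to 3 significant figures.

First combine the parallel branches into one equivalent R_p, then R1 + R_p is a series pair.
R_p = (10.0×220)/(10.0+220) = 9.565 Ω
R_total = 8.58 + 9.565 = 18.15 Ω
I = V / R_total = 189 / 18.15 = 10.42 A
Voltage across the parallel pair: V_p = I × R_p = 10.42 × 9.565 = 99.63 V
R3 sees V_p directly, so P = V_p² / R3.
P_R3 = (99.63)² / 220 = 45.12 W

45.1 W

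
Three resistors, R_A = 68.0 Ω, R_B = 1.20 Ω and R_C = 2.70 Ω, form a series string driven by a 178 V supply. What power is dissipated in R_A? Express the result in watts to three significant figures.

417 W

Series elements share the same current, so find I first, then use P = I²R.
R_total = 68.0 + 1.20 + 2.70 = 71.90 Ω
I = V / R_total = 178 / 71.90 = 2.476 A
P_R_A = I² × R_A = (2.476)² × 68.0 = 416.8 W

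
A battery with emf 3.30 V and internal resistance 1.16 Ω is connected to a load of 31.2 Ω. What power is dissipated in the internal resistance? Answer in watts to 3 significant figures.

0.0121 W

The internal resistance carries the same current as the load; P_int = I²r.
I = ε / (r + R) = 3.30 / (1.16 + 31.2) = 0.1020 A
P_int = I² r = (0.1020)² × 1.16 = 0.01206 W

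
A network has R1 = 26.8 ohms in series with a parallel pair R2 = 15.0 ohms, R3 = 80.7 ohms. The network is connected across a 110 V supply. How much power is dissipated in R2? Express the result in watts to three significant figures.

First combine the parallel branches into one equivalent R_p, then R1 + R_p is a series pair.
R_p = (15.0×80.7)/(15.0+80.7) = 12.65 Ω
R_total = 26.8 + 12.65 = 39.45 Ω
I = V / R_total = 110 / 39.45 = 2.788 A
Voltage across the parallel pair: V_p = I × R_p = 2.788 × 12.65 = 35.27 V
R2 is across V_p, so use P = V²/R for that branch.
P_R2 = (35.27)² / 15.0 = 82.93 W

82.9 W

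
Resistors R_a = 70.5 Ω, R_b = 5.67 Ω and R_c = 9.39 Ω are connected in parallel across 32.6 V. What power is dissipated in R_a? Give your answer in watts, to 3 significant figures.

15.1 W

Parallel branches share the same voltage; P = V²/R gives the branch power in one step.
P_R_a = V² / R_a = (32.6)² / 70.5 Ω = 15.07 W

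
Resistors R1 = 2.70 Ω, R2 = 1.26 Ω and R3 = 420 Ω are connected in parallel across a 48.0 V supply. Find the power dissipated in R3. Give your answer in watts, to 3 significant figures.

Each parallel branch sees the full supply voltage, so P = V²/R applies directly to the target branch.
P_R3 = V² / R3 = (48.0)² / 420 Ω = 5.486 W

5.49 W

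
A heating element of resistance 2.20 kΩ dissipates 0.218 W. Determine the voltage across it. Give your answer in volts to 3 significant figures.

21.9 V

From P = V I = I²R = V²/R, with the two given quantities we get V = √(P R).
V = √(0.218 × 2200) = 21.90 V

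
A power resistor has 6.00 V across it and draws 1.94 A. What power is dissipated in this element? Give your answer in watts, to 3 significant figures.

11.6 W

Since both terminal voltage and current are stated, P = V I gives the power in one step.
P = 6.00 V × 1.940 A = 11.64 W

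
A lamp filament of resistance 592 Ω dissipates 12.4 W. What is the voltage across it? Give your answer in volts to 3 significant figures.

85.7 V

From P = V I = I²R = V²/R, with the two given quantities we get V = √(P R).
V = √(12.4 × 592) = 85.68 V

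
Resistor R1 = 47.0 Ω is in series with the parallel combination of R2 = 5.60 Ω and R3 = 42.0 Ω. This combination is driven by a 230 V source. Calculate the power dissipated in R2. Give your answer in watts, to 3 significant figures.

Collapse R2‖R3 to a single equivalent, reducing the network to two series elements.
R_p = (5.60×42.0)/(5.60+42.0) = 4.941 Ω
R_total = 47.0 + 4.941 = 51.94 Ω
I = V / R_total = 230 / 51.94 = 4.428 A
Voltage across the parallel pair: V_p = I × R_p = 4.428 × 4.941 = 21.88 V
R2 sees V_p directly, so P = V_p² / R2.
P_R2 = (21.88)² / 5.60 = 85.49 W

85.5 W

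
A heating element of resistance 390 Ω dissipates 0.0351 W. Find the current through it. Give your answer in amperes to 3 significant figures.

Rearranging the power relation for the two known quantities gives I = √(P / R).
I = √(0.0351 / 390) = 0.009487 A

0.00949 A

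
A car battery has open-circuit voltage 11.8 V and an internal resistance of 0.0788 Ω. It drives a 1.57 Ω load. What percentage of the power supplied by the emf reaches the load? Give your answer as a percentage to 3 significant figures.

95.2 %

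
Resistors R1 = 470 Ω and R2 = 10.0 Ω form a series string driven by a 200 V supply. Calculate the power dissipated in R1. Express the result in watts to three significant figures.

The current is common to all series resistors; compute it, then apply P = I²R for the target.
R_total = 470 + 10.0 = 480.0 Ω
I = V / R_total = 200 / 480.0 = 0.4167 A
P_R1 = I² × R1 = (0.4167)² × 470 = 81.60 W

81.6 W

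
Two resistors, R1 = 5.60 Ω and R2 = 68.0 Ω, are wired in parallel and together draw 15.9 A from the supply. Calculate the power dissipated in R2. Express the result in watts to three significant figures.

Parallel branches share V, not I — compute V via R_eq, then use V²/R for the target branch.
1/R_eq = 1/5.60 + 1/68.0 ⇒ R_eq = 5.174 Ω
V = I_total × R_eq = 15.90 × 5.174 = 82.27 V
P_R2 = V² / R2 = (82.27)² / 68.0 = 99.52 W

99.5 W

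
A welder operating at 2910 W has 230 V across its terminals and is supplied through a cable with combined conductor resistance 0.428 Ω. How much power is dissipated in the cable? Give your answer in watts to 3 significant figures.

68.5 W

Only the current and the line resistance are needed for the I²R loss.
I = P / V = 2910 / 230 = 12.65 A through the cable.
P_line = I² R_line = (12.65)² × 0.428 = 68.51 W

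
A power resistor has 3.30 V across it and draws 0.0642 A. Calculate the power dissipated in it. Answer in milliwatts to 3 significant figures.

212 mW

V and I are known directly — P = V I, no intermediate step needed.
P = 3.30 V × 0.06420 A = 0.2119 W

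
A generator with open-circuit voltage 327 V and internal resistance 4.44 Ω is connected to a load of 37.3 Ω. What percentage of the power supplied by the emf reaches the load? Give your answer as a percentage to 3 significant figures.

Both r and R carry the same current, so the power split is just the resistance split: η = R/(R+r).
η = R / (R + r) = 37.3 / (37.3 + 4.44) = 0.8936

89.4 %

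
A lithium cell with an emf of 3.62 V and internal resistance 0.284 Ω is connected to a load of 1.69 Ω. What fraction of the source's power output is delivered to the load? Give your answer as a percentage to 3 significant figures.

85.6 %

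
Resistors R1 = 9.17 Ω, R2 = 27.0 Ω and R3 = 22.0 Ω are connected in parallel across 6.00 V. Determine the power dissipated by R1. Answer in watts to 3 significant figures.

3.93 W

R1 sits directly across the source, so P = V²/R with V = 6.00 V.
P_R1 = V² / R1 = (6.00)² / 9.17 Ω = 3.926 W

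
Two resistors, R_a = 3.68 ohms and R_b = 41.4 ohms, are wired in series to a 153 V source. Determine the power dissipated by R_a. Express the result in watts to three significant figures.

Every series element carries the same I. Get I from the total resistance, then P = I² × R_a.
R_total = 3.68 + 41.4 = 45.08 Ω
I = V / R_total = 153 / 45.08 = 3.394 A
P_R_a = I² × R_a = (3.394)² × 3.68 = 42.39 W

42.4 W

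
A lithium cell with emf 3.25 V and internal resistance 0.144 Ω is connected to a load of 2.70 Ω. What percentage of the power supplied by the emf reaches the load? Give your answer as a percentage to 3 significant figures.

94.9 %

Efficiency is P_load / P_total. With a series r and R sharing the same I, P = I²R for each, so η = R/(R+r).
η = R / (R + r) = 2.70 / (2.70 + 0.144) = 0.9494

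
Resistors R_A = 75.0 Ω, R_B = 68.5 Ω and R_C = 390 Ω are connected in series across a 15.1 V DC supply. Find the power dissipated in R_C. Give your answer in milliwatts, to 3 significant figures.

312 mW

Since the resistors are in series they all carry the loop current I = V/R_total; the power in any one is I²R.
R_total = 75.0 + 68.5 + 390 = 533.5 Ω
I = V / R_total = 15.1 / 533.5 = 0.02830 A
P_R_C = I² × R_C = (0.02830)² × 390 = 0.3124 W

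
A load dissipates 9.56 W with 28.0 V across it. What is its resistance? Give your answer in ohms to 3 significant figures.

From P = V I = I²R = V²/R, with the two given quantities we get R = V² / P.
R = (28.0)² / 9.56 = 82.01 Ω

82.0 Ω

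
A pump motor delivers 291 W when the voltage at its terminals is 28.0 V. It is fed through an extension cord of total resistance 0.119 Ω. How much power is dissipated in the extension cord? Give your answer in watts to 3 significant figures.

12.9 W

The extension cord and load are in series, so the same current flows in both; the loss is I²R_line.
I = P / V = 291 / 28.0 = 10.39 A through the extension cord.
P_line = I² R_line = (10.39)² × 0.119 = 12.85 W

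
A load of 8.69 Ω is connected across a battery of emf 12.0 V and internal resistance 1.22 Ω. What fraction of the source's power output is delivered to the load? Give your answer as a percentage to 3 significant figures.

Efficiency is P_load / P_total. With a series r and R sharing the same I, P = I²R for each, so η = R/(R+r).
η = R / (R + r) = 8.69 / (8.69 + 1.22) = 0.8769

87.7 %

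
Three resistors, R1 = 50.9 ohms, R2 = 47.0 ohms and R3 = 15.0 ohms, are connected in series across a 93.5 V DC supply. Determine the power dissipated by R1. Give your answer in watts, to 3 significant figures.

Since the resistors are in series they all carry the loop current I = V/R_total; the power in any one is I²R.
R_total = 50.9 + 47.0 + 15.0 = 112.9 Ω
I = V / R_total = 93.5 / 112.9 = 0.8282 A
P_R1 = I² × R1 = (0.8282)² × 50.9 = 34.91 W

34.9 W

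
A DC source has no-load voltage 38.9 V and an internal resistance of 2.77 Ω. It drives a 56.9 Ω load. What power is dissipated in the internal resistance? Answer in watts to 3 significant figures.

1.18 W

Internal loss is I²r, with I set by the total series resistance r+R.
I = ε / (r + R) = 38.9 / (2.77 + 56.9) = 0.6519 A
P_int = I² r = (0.6519)² × 2.77 = 1.177 W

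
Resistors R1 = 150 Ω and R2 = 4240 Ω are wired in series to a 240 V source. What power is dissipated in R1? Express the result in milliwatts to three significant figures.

Since the resistors are in series they all carry the loop current I = V/R_total; the power in any one is I²R.
R_total = 150 + 4240 = 4390 Ω
I = V / R_total = 240 / 4390 = 0.05467 A
P_R1 = I² × R1 = (0.05467)² × 150 = 0.4483 W

448 mW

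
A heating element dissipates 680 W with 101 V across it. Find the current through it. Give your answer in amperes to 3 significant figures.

Inverting the appropriate power form: I = P / V.
I = 680 / 101 = 6.733 A

6.73 A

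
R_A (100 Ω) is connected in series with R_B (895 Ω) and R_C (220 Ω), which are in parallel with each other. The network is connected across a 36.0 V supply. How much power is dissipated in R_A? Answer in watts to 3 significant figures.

1.69 W

Reduce the parallel pair to R_p first; the network is then a simple series string.
R_p = (895×220)/(895+220) = 176.6 Ω
R_total = 100 + 176.6 = 276.6 Ω
I = V / R_total = 36.0 / 276.6 = 0.1302 A
R_A is in the main series path, so its power is I²R_A.
P_R_A = (0.1302)² × 100 = 1.694 W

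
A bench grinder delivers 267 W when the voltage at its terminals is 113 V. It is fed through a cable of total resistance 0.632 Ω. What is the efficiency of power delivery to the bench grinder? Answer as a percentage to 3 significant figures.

98.7 %

I = P / V = 267 / 113 = 2.363 A through the cable.
P_line = I² R_line = (2.363)² × 0.632 = 3.528 W
P_source = P_load + P_line = 267.0 + 3.528 = 270.5 W
η = P_load / P_source = 267.0 / 270.5 = 0.9870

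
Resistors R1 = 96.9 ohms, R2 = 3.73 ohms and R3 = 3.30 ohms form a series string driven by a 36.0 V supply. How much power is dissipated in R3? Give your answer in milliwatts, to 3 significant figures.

Every series element carries the same I. Get I from the total resistance, then P = I² × R3.
R_total = 96.9 + 3.73 + 3.30 = 103.9 Ω
I = V / R_total = 36.0 / 103.9 = 0.3464 A
P_R3 = I² × R3 = (0.3464)² × 3.30 = 0.3959 W

396 mW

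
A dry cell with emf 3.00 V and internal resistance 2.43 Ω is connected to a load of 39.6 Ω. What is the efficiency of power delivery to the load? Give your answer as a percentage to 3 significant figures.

94.2 %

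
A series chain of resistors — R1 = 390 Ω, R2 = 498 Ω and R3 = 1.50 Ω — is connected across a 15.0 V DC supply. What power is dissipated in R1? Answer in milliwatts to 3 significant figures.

111 mW

In a series string the same current flows through every resistor — find that current, then P = I²R for the one we want.
R_total = 390 + 498 + 1.50 = 889.5 Ω
I = V / R_total = 15.0 / 889.5 = 0.01686 A
P_R1 = I² × R1 = (0.01686)² × 390 = 0.1109 W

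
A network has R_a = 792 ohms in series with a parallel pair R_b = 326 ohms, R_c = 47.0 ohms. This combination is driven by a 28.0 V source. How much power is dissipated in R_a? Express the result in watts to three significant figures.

0.895 W

Collapse R_b‖R_c to a single equivalent, reducing the network to two series elements.
R_p = (326×47.0)/(326+47.0) = 41.08 Ω
R_total = 792 + 41.08 = 833.1 Ω
I = V / R_total = 28.0 / 833.1 = 0.03361 A
R_a carries the full series current, so P = I²R.
P_R_a = (0.03361)² × 792 = 0.8947 W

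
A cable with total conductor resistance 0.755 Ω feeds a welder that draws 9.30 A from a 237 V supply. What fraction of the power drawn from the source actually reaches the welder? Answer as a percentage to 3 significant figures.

97.0 %

The cable carries the full 9.30 A.
P_line = I² R_line = (9.300)² × 0.755 = 65.30 W
P_source = V I = 237 × 9.300 = 2204 W; P_load = 2139 W
η = P_load / P_source = 2139 / 2204 = 0.9704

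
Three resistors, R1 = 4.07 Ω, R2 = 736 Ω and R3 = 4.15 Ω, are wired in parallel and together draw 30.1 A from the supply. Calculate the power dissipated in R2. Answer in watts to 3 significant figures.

5.17 W

The branches share the same voltage, but only the total current is given — find V from the equivalent resistance first.
1/R_eq = 1/4.07 + 1/736 + 1/4.15 ⇒ R_eq = 2.049 Ω
V = I_total × R_eq = 30.10 × 2.049 = 61.68 V
P_R2 = V² / R2 = (61.68)² / 736 = 5.169 W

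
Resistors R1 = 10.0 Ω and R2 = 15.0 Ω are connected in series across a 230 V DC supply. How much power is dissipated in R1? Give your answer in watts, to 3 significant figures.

The current is common to all series resistors; compute it, then apply P = I²R for the target.
R_total = 10.0 + 15.0 = 25.00 Ω
I = V / R_total = 230 / 25.00 = 9.200 A
P_R1 = I² × R1 = (9.200)² × 10.0 = 846.4 W

846 W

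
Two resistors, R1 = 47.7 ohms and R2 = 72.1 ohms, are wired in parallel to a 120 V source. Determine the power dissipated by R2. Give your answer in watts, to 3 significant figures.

Parallel branches share the same voltage; P = V²/R gives the branch power in one step.
P_R2 = V² / R2 = (120)² / 72.1 Ω = 199.7 W

200 W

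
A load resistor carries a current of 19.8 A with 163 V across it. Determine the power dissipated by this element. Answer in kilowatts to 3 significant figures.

3.23 kW

With V and I both given, power follows immediately from P = V I.
P = 163 V × 19.80 A = 3227 W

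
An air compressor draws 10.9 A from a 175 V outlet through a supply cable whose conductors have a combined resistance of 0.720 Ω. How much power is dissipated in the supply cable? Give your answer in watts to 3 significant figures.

85.5 W

Only the current and the line resistance are needed for the I²R loss.
The supply cable carries the full 10.9 A.
P_line = I² R_line = (10.90)² × 0.720 = 85.54 W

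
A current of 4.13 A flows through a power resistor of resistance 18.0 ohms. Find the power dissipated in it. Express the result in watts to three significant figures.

With I and R stated, P = I²R applies in one step.
P = (4.130 A)² × 18.0 Ω = 307.0 W

307 W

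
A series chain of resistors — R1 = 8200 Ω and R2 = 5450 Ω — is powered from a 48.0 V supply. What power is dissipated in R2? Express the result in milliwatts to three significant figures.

Since the resistors are in series they all carry the loop current I = V/R_total; the power in any one is I²R.
R_total = 8200 + 5450 = 13650 Ω
I = V / R_total = 48.0 / 13650 = 0.003516 A
P_R2 = I² × R2 = (0.003516)² × 5450 = 0.06739 W

67.4 mW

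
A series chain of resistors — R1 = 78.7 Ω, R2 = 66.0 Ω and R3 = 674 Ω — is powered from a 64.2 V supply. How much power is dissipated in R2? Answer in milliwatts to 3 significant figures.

406 mW

Every series element carries the same I. Get I from the total resistance, then P = I² × R2.
R_total = 78.7 + 66.0 + 674 = 818.7 Ω
I = V / R_total = 64.2 / 818.7 = 0.07842 A
P_R2 = I² × R2 = (0.07842)² × 66.0 = 0.4058 W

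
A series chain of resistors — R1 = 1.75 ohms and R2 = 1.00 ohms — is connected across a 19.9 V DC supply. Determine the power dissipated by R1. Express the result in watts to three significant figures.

91.6 W

Every series element carries the same I. Get I from the total resistance, then P = I² × R1.
R_total = 1.75 + 1.00 = 2.750 Ω
I = V / R_total = 19.9 / 2.750 = 7.236 A
P_R1 = I² × R1 = (7.236)² × 1.75 = 91.64 W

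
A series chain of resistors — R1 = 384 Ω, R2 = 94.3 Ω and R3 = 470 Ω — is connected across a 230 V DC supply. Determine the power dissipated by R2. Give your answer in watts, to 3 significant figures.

Series elements share the same current, so find I first, then use P = I²R.
R_total = 384 + 94.3 + 470 = 948.3 Ω
I = V / R_total = 230 / 948.3 = 0.2425 A
P_R2 = I² × R2 = (0.2425)² × 94.3 = 5.547 W

5.55 W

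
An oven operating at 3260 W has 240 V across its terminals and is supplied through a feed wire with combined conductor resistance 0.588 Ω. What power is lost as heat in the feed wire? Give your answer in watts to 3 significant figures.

108 W

Line loss is just I²R for the cable — we know both I and R_line directly.
I = P / V = 3260 / 240 = 13.58 A through the feed wire.
P_line = I² R_line = (13.58)² × 0.588 = 108.5 W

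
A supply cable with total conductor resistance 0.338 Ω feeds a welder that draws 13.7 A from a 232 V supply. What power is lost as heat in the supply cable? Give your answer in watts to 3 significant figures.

The supply cable is a series resistance carrying the load current; its dissipation is I²R_line.
The supply cable carries the full 13.7 A.
P_line = I² R_line = (13.70)² × 0.338 = 63.44 W

63.4 W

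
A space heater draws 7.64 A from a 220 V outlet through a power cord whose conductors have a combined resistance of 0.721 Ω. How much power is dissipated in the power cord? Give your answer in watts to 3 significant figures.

Only the current and the line resistance are needed for the I²R loss.
The power cord carries the full 7.64 A.
P_line = I² R_line = (7.640)² × 0.721 = 42.08 W

42.1 W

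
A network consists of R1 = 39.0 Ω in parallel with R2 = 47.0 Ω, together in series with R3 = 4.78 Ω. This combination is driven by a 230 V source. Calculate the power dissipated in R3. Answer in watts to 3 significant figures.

371 W

Combine R1 and R2 into their parallel equivalent first, reducing the network to two series resistors.
R_p = (39.0×47.0)/(39.0+47.0) = 21.31 Ω
R_total = R_p + 4.78 = 21.31 + 4.78 = 26.09 Ω
I = V / R_total = 230 / 26.09 = 8.814 A
R3 is the series element, so its power is I²R.
P_R3 = (8.814)² × 4.78 = 371.4 W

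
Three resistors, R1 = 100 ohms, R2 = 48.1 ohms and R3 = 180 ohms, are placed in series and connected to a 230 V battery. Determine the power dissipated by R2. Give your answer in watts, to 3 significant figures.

23.6 W

In a series string the same current flows through every resistor — find that current, then P = I²R for the one we want.
R_total = 100 + 48.1 + 180 = 328.1 Ω
I = V / R_total = 230 / 328.1 = 0.7010 A
P_R2 = I² × R2 = (0.7010)² × 48.1 = 23.64 W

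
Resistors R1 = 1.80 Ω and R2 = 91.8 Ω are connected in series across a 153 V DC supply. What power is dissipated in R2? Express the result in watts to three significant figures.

Since the resistors are in series they all carry the loop current I = V/R_total; the power in any one is I²R.
R_total = 1.80 + 91.8 = 93.60 Ω
I = V / R_total = 153 / 93.60 = 1.635 A
P_R2 = I² × R2 = (1.635)² × 91.8 = 245.3 W

245 W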